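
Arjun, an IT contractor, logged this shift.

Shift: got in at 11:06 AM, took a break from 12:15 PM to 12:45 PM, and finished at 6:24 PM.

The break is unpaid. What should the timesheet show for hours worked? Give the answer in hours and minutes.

Shift: 11:06 AM–6:24 PM = 7 h 18 min; less 30 min break → 6 h 48 min

6 h 48 min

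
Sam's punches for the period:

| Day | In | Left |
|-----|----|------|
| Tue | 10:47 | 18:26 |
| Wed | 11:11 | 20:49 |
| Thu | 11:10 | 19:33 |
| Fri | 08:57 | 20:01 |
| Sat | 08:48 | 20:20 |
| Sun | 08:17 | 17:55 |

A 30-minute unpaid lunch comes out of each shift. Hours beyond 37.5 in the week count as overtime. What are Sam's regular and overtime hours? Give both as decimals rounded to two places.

Tue: 10:47–18:26 = 7 h 39 min; less 30 min break → 7 h 9 min
Wed: 11:11–20:49 = 9 h 38 min; less 30 min break → 9 h 8 min
Thu: 11:10–19:33 = 8 h 23 min; less 30 min break → 7 h 53 min
Fri: 08:57–20:01 = 11 h 4 min; less 30 min break → 10 h 34 min
Sat: 08:48–20:20 = 11 h 32 min; less 30 min break → 11 h 2 min
Sun: 08:17–17:55 = 9 h 38 min; less 30 min break → 9 h 8 min
Total worked: 54 h 54 min = 54.90 h.
Threshold 37.5 h → overtime 17 h 24 min, regular 37 h 30 min.

Regular 37.50 hours, overtime 17.40 hours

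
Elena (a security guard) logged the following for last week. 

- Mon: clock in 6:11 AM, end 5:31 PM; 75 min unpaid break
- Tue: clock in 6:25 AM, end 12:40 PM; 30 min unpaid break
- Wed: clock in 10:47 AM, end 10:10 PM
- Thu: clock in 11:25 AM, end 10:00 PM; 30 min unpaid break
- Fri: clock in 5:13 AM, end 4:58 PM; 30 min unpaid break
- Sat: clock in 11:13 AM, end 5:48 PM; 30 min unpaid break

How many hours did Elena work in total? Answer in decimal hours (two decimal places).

Mon: 6:11 AM–5:31 PM = 11 h 20 min; less 75 min break → 10 h 5 min
Tue: 6:25 AM–12:40 PM = 6 h 15 min; less 30 min break → 5 h 45 min
Wed: 10:47 AM–10:10 PM = 11 h 23 min
Thu: 11:25 AM–10:00 PM = 10 h 35 min; less 30 min break → 10 h 5 min
Fri: 5:13 AM–4:58 PM = 11 h 45 min; less 30 min break → 11 h 15 min
Sat: 11:13 AM–5:48 PM = 6 h 35 min; less 30 min break → 6 h 5 min
Total: 10 h 5 min + 5 h 45 min + 11 h 23 min + 10 h 5 min + 11 h 15 min + 6 h 5 min = 54 h 38 min.

54.63 hours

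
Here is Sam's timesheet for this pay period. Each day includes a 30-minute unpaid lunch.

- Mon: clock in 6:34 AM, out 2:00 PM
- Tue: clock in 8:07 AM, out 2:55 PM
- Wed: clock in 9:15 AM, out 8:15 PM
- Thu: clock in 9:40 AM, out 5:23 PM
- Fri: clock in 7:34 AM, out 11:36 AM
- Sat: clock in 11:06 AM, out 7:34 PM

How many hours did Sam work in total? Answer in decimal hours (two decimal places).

Mon: 6:34 AM–2:00 PM = 7 h 26 min; less 30 min break → 6 h 56 min
Tue: 8:07 AM–2:55 PM = 6 h 48 min; less 30 min break → 6 h 18 min
Wed: 9:15 AM–8:15 PM = 11 h 0 min; less 30 min break → 10 h 30 min
Thu: 9:40 AM–5:23 PM = 7 h 43 min; less 30 min break → 7 h 13 min
Fri: 7:34 AM–11:36 AM = 4 h 2 min; less 30 min break → 3 h 32 min
Sat: 11:06 AM–7:34 PM = 8 h 28 min; less 30 min break → 7 h 58 min
Total: 6 h 56 min + 6 h 18 min + 10 h 30 min + 7 h 13 min + 3 h 32 min + 7 h 58 min = 42 h 27 min.

42.45 hours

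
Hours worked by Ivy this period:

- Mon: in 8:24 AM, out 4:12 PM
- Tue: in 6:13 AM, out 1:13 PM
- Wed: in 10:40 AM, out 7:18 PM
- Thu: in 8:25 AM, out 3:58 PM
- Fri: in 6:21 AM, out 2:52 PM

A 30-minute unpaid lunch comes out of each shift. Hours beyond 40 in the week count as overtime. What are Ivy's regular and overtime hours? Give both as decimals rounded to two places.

Mon: 8:24 AM–4:12 PM = 7 h 48 min; less 30 min break → 7 h 18 min
Tue: 6:13 AM–1:13 PM = 7 h 0 min; less 30 min break → 6 h 30 min
Wed: 10:40 AM–7:18 PM = 8 h 38 min; less 30 min break → 8 h 8 min
Thu: 8:25 AM–3:58 PM = 7 h 33 min; less 30 min break → 7 h 3 min
Fri: 6:21 AM–2:52 PM = 8 h 31 min; less 30 min break → 8 h 1 min
Total worked: 37 h 0 min = 37.00 h.
Threshold 40 h → overtime 0 h 0 min, regular 37 h 0 min.

Regular 37.00 hours, overtime 0.00 hours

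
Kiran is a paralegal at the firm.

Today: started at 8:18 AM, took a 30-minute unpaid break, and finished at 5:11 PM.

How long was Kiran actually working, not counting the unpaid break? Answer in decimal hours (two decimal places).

Today: 8:18 AM–5:11 PM = 8 h 53 min; less 30 min break → 8 h 23 min

8.38 hours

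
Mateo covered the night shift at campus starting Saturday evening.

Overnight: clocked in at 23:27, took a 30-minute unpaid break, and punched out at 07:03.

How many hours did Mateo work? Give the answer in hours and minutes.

Overnight: 23:27 → midnight = 0 h 33 min; midnight → 07:03 = 7 h 3 min; span 7 h 36 min; less 30 min break → 7 h 6 min

7 h 6 min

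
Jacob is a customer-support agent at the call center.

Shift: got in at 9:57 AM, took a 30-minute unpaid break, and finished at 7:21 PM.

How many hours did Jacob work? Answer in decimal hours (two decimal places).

Shift: 9:57 AM–7:21 PM = 9 h 24 min; less 30 min break → 8 h 54 min

8.90 hours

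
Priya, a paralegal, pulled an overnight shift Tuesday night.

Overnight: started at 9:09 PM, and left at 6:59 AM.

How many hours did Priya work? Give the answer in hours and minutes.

Overnight: 9:09 PM → midnight = 2 h 51 min; midnight → 6:59 AM = 6 h 59 min; span 9 h 50 min

9 h 50 min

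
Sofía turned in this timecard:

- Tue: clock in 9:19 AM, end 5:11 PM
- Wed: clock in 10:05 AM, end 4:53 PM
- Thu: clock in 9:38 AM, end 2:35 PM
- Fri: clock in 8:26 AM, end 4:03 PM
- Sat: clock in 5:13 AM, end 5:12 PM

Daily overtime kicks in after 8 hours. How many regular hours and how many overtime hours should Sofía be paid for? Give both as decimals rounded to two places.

Regular 35.23 hours, overtime 3.98 hours

Tue: 9:19 AM–5:11 PM = 7 h 52 min
Wed: 10:05 AM–4:53 PM = 6 h 48 min
Thu: 9:38 AM–2:35 PM = 4 h 57 min
Fri: 8:26 AM–4:03 PM = 7 h 37 min
Sat: 5:13 AM–5:12 PM = 11 h 59 min
Tue reg 7 h 52 min / OT 0 h 0 min; Wed reg 6 h 48 min / OT 0 h 0 min; Thu reg 4 h 57 min / OT 0 h 0 min; Fri reg 7 h 37 min / OT 0 h 0 min; Sat reg 8 h 0 min / OT 3 h 59 min.
Totals: regular 35 h 14 min, overtime 3 h 59 min.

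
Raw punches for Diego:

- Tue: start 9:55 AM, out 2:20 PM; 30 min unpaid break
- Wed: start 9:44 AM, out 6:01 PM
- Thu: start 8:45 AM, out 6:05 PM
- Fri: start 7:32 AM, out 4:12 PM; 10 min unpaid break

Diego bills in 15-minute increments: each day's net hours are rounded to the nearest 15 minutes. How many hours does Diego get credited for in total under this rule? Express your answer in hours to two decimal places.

30.00 hours

Tue: 9:55 AM–2:20 PM = 4 h 25 min − 30 min = 3 h 55 min → rounds to 4 h 0 min
Wed: 9:44 AM–6:01 PM = 8 h 17 min → rounds to 8 h 15 min
Thu: 8:45 AM–6:05 PM = 9 h 20 min → rounds to 9 h 15 min
Fri: 7:32 AM–4:12 PM = 8 h 40 min − 10 min = 8 h 30 min → rounds to 8 h 30 min
Total credited: 30 h 0 min.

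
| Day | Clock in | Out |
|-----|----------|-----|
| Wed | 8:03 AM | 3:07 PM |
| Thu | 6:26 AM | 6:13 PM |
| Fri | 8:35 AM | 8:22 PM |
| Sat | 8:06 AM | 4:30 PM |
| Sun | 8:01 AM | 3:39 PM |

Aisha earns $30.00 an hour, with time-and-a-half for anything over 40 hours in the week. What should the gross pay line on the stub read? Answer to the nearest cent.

Wed: 8:03 AM–3:07 PM = 7 h 4 min
Thu: 6:26 AM–6:13 PM = 11 h 47 min
Fri: 8:35 AM–8:22 PM = 11 h 47 min
Sat: 8:06 AM–4:30 PM = 8 h 24 min
Sun: 8:01 AM–3:39 PM = 7 h 38 min
Total worked: 46 h 40 min = 2800 min.
Regular 40 h 0 min = 2400 min at $30.00/h; overtime 6 h 40 min = 400 min at $45.00/h.
Pay = (2400 × $30.00 + 400 × $45.00) ÷ 60 = $1500.00.

$1500.00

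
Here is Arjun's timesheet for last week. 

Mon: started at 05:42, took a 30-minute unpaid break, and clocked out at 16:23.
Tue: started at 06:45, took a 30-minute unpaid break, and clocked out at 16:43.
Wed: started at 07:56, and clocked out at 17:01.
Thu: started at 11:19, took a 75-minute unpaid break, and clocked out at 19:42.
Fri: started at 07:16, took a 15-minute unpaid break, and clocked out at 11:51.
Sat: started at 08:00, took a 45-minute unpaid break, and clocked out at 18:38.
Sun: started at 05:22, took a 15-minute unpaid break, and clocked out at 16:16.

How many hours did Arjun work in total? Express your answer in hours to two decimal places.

Mon: 05:42–16:23 = 10 h 41 min; less 30 min break → 10 h 11 min
Tue: 06:45–16:43 = 9 h 58 min; less 30 min break → 9 h 28 min
Wed: 07:56–17:01 = 9 h 5 min
Thu: 11:19–19:42 = 8 h 23 min; less 75 min break → 7 h 8 min
Fri: 07:16–11:51 = 4 h 35 min; less 15 min break → 4 h 20 min
Sat: 08:00–18:38 = 10 h 38 min; less 45 min break → 9 h 53 min
Sun: 05:22–16:16 = 10 h 54 min; less 15 min break → 10 h 39 min
Total: 10 h 11 min + 9 h 28 min + 9 h 5 min + 7 h 8 min + 4 h 20 min + 9 h 53 min + 10 h 39 min = 60 h 44 min.

60.73 hours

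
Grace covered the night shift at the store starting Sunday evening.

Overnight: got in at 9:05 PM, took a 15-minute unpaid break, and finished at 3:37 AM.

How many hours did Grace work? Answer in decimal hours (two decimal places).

6.28 hours

Overnight: 9:05 PM → midnight = 2 h 55 min; midnight → 3:37 AM = 3 h 37 min; span 6 h 32 min; less 15 min break → 6 h 17 min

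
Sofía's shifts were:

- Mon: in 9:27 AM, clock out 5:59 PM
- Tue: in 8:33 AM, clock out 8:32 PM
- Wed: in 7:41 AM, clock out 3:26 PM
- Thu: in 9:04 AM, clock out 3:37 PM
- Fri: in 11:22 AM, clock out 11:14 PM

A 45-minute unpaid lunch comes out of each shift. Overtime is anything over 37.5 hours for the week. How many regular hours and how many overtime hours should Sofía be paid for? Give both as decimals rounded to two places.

Regular 37.50 hours, overtime 5.43 hours

Mon: 9:27 AM–5:59 PM = 8 h 32 min; less 45 min break → 7 h 47 min
Tue: 8:33 AM–8:32 PM = 11 h 59 min; less 45 min break → 11 h 14 min
Wed: 7:41 AM–3:26 PM = 7 h 45 min; less 45 min break → 7 h 0 min
Thu: 9:04 AM–3:37 PM = 6 h 33 min; less 45 min break → 5 h 48 min
Fri: 11:22 AM–11:14 PM = 11 h 52 min; less 45 min break → 11 h 7 min
Total worked: 42 h 56 min = 42.93 h.
Threshold 37.5 h → overtime 5 h 26 min, regular 37 h 30 min.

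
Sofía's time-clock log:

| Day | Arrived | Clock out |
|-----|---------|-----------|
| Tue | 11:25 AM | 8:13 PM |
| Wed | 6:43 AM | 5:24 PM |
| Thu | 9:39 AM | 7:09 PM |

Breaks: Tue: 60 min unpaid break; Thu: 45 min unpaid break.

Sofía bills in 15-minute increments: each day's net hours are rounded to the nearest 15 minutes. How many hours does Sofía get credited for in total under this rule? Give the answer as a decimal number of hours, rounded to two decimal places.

Tue: 11:25 AM–8:13 PM = 8 h 48 min − 60 min = 7 h 48 min → rounds to 7 h 45 min
Wed: 6:43 AM–5:24 PM = 10 h 41 min → rounds to 10 h 45 min
Thu: 9:39 AM–7:09 PM = 9 h 30 min − 45 min = 8 h 45 min → rounds to 8 h 45 min
Total credited: 27 h 15 min.

27.25 hours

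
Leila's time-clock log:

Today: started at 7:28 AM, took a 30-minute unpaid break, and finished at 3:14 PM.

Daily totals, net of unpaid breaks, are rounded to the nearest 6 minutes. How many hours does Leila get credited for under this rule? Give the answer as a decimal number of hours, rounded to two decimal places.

7.30 hours

Today: 7:28 AM–3:14 PM = 7 h 46 min − 30 min = 7 h 16 min → rounds to 7 h 18 min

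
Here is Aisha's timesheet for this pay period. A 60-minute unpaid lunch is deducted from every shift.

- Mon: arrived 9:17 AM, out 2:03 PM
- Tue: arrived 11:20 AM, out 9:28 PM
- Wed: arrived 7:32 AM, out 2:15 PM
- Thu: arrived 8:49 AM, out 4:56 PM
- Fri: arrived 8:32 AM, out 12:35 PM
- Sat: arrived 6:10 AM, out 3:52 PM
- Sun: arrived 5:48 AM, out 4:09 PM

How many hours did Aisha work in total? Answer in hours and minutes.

Mon: 9:17 AM–2:03 PM = 4 h 46 min; less 60 min break → 3 h 46 min
Tue: 11:20 AM–9:28 PM = 10 h 8 min; less 60 min break → 9 h 8 min
Wed: 7:32 AM–2:15 PM = 6 h 43 min; less 60 min break → 5 h 43 min
Thu: 8:49 AM–4:56 PM = 8 h 7 min; less 60 min break → 7 h 7 min
Fri: 8:32 AM–12:35 PM = 4 h 3 min; less 60 min break → 3 h 3 min
Sat: 6:10 AM–3:52 PM = 9 h 42 min; less 60 min break → 8 h 42 min
Sun: 5:48 AM–4:09 PM = 10 h 21 min; less 60 min break → 9 h 21 min
Total: 3 h 46 min + 9 h 8 min + 5 h 43 min + 7 h 7 min + 3 h 3 min + 8 h 42 min + 9 h 21 min = 46 h 50 min.

46 h 50 min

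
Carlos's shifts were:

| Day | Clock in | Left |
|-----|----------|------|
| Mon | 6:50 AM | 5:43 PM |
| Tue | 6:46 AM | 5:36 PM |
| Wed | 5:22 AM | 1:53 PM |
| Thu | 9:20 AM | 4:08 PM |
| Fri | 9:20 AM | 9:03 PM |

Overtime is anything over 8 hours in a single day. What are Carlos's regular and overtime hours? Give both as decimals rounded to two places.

Regular 38.80 hours, overtime 9.95 hours

Mon: 6:50 AM–5:43 PM = 10 h 53 min
Tue: 6:46 AM–5:36 PM = 10 h 50 min
Wed: 5:22 AM–1:53 PM = 8 h 31 min
Thu: 9:20 AM–4:08 PM = 6 h 48 min
Fri: 9:20 AM–9:03 PM = 11 h 43 min
Mon reg 8 h 0 min / OT 2 h 53 min; Tue reg 8 h 0 min / OT 2 h 50 min; Wed reg 8 h 0 min / OT 0 h 31 min; Thu reg 6 h 48 min / OT 0 h 0 min; Fri reg 8 h 0 min / OT 3 h 43 min.
Totals: regular 38 h 48 min, overtime 9 h 57 min.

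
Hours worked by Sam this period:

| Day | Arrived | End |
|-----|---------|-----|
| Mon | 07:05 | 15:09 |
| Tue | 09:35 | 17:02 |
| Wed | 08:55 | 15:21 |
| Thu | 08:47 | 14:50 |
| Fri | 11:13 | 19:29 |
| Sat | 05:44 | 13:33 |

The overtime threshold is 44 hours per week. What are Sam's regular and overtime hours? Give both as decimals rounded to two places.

Mon: 07:05–15:09 = 8 h 4 min
Tue: 09:35–17:02 = 7 h 27 min
Wed: 08:55–15:21 = 6 h 26 min
Thu: 08:47–14:50 = 6 h 3 min
Fri: 11:13–19:29 = 8 h 16 min
Sat: 05:44–13:33 = 7 h 49 min
Total worked: 44 h 5 min = 44.08 h.
Threshold 44 h → overtime 0 h 5 min, regular 44 h 0 min.

Regular 44.00 hours, overtime 0.08 hours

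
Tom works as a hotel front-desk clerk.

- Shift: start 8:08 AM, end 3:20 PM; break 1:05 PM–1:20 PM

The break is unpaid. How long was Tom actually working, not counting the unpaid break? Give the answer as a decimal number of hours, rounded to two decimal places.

Shift: 8:08 AM–3:20 PM = 7 h 12 min; less 15 min break → 6 h 57 min

6.95 hours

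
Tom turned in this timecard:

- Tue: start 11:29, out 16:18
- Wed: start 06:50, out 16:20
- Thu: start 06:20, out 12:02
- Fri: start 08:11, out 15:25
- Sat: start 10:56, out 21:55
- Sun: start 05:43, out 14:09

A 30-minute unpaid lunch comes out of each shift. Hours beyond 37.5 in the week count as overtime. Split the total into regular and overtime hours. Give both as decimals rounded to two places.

Tue: 11:29–16:18 = 4 h 49 min; less 30 min break → 4 h 19 min
Wed: 06:50–16:20 = 9 h 30 min; less 30 min break → 9 h 0 min
Thu: 06:20–12:02 = 5 h 42 min; less 30 min break → 5 h 12 min
Fri: 08:11–15:25 = 7 h 14 min; less 30 min break → 6 h 44 min
Sat: 10:56–21:55 = 10 h 59 min; less 30 min break → 10 h 29 min
Sun: 05:43–14:09 = 8 h 26 min; less 30 min break → 7 h 56 min
Total worked: 43 h 40 min = 43.67 h.
Threshold 37.5 h → overtime 6 h 10 min, regular 37 h 30 min.

Regular 37.50 hours, overtime 6.17 hours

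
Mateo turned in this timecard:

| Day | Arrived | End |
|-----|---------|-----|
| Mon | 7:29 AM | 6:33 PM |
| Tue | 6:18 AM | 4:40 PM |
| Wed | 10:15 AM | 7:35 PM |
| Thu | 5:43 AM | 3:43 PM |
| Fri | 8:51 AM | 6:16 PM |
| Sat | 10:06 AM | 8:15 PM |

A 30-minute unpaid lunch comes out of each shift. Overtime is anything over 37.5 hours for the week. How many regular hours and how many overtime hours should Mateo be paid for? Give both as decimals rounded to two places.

Regular 37.50 hours, overtime 19.83 hours

Mon: 7:29 AM–6:33 PM = 11 h 4 min; less 30 min break → 10 h 34 min
Tue: 6:18 AM–4:40 PM = 10 h 22 min; less 30 min break → 9 h 52 min
Wed: 10:15 AM–7:35 PM = 9 h 20 min; less 30 min break → 8 h 50 min
Thu: 5:43 AM–3:43 PM = 10 h 0 min; less 30 min break → 9 h 30 min
Fri: 8:51 AM–6:16 PM = 9 h 25 min; less 30 min break → 8 h 55 min
Sat: 10:06 AM–8:15 PM = 10 h 9 min; less 30 min break → 9 h 39 min
Total worked: 57 h 20 min = 57.33 h.
Threshold 37.5 h → overtime 19 h 50 min, regular 37 h 30 min.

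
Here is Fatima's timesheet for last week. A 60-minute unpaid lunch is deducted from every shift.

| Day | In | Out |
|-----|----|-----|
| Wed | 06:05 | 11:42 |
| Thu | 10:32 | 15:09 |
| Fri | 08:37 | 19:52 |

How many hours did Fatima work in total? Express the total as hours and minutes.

18 h 29 min

Wed: 06:05–11:42 = 5 h 37 min; less 60 min break → 4 h 37 min
Thu: 10:32–15:09 = 4 h 37 min; less 60 min break → 3 h 37 min
Fri: 08:37–19:52 = 11 h 15 min; less 60 min break → 10 h 15 min
Total: 4 h 37 min + 3 h 37 min + 10 h 15 min = 18 h 29 min.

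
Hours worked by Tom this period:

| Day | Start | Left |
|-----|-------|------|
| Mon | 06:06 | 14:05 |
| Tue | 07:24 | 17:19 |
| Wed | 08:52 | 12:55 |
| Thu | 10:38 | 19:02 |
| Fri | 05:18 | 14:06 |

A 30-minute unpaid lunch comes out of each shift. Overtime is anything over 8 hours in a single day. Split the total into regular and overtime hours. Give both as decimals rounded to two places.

Regular 34.93 hours, overtime 1.72 hours

Mon: 06:06–14:05 = 7 h 59 min; less 30 min break → 7 h 29 min
Tue: 07:24–17:19 = 9 h 55 min; less 30 min break → 9 h 25 min
Wed: 08:52–12:55 = 4 h 3 min; less 30 min break → 3 h 33 min
Thu: 10:38–19:02 = 8 h 24 min; less 30 min break → 7 h 54 min
Fri: 05:18–14:06 = 8 h 48 min; less 30 min break → 8 h 18 min
Mon reg 7 h 29 min / OT 0 h 0 min; Tue reg 8 h 0 min / OT 1 h 25 min; Wed reg 3 h 33 min / OT 0 h 0 min; Thu reg 7 h 54 min / OT 0 h 0 min; Fri reg 8 h 0 min / OT 0 h 18 min.
Totals: regular 34 h 56 min, overtime 1 h 43 min.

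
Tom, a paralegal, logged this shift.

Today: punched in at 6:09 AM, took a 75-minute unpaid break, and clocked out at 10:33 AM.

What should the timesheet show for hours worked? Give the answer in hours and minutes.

Today: 6:09 AM–10:33 AM = 4 h 24 min; less 75 min break → 3 h 9 min

3 h 9 min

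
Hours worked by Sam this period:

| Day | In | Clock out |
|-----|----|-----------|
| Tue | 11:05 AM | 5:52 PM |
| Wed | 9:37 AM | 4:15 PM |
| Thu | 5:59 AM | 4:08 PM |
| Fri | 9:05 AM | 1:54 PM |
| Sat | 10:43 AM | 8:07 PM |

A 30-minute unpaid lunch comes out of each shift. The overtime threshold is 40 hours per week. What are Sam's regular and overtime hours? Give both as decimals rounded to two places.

Tue: 11:05 AM–5:52 PM = 6 h 47 min; less 30 min break → 6 h 17 min
Wed: 9:37 AM–4:15 PM = 6 h 38 min; less 30 min break → 6 h 8 min
Thu: 5:59 AM–4:08 PM = 10 h 9 min; less 30 min break → 9 h 39 min
Fri: 9:05 AM–1:54 PM = 4 h 49 min; less 30 min break → 4 h 19 min
Sat: 10:43 AM–8:07 PM = 9 h 24 min; less 30 min break → 8 h 54 min
Total worked: 35 h 17 min = 35.28 h.
Threshold 40 h → overtime 0 h 0 min, regular 35 h 17 min.

Regular 35.28 hours, overtime 0.00 hours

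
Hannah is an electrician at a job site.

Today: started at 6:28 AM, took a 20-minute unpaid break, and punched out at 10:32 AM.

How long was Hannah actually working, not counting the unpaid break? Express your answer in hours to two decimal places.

Today: 6:28 AM–10:32 AM = 4 h 4 min; less 20 min break → 3 h 44 min

3.73 hours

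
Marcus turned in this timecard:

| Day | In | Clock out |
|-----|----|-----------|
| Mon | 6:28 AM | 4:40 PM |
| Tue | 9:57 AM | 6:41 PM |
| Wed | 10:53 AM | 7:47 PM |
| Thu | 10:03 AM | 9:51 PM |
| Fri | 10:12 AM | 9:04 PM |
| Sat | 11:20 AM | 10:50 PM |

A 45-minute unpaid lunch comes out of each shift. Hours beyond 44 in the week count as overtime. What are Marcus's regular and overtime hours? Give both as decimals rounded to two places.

Regular 44.00 hours, overtime 13.50 hours

Mon: 6:28 AM–4:40 PM = 10 h 12 min; less 45 min break → 9 h 27 min
Tue: 9:57 AM–6:41 PM = 8 h 44 min; less 45 min break → 7 h 59 min
Wed: 10:53 AM–7:47 PM = 8 h 54 min; less 45 min break → 8 h 9 min
Thu: 10:03 AM–9:51 PM = 11 h 48 min; less 45 min break → 11 h 3 min
Fri: 10:12 AM–9:04 PM = 10 h 52 min; less 45 min break → 10 h 7 min
Sat: 11:20 AM–10:50 PM = 11 h 30 min; less 45 min break → 10 h 45 min
Total worked: 57 h 30 min = 57.50 h.
Threshold 44 h → overtime 13 h 30 min, regular 44 h 0 min.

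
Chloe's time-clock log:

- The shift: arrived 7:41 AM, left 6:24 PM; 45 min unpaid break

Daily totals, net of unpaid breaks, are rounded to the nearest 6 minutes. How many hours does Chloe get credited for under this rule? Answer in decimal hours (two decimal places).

10.00 hours

The shift: 7:41 AM–6:24 PM = 10 h 43 min − 45 min = 9 h 58 min → rounds to 10 h 0 min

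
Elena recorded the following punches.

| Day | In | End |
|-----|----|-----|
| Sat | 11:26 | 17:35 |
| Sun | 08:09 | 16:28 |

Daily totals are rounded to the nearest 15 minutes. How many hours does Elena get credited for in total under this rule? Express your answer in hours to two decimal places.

Sat: 11:26–17:35 = 6 h 9 min → rounds to 6 h 15 min
Sun: 08:09–16:28 = 8 h 19 min → rounds to 8 h 15 min
Total credited: 14 h 30 min.

14.50 hours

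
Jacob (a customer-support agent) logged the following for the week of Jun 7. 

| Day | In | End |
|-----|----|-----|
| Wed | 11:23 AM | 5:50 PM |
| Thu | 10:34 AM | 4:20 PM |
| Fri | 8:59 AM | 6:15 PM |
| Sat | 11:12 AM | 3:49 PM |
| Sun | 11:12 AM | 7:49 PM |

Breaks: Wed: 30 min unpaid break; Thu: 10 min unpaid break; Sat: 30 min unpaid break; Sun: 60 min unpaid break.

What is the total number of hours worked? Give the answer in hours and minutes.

32 h 33 min

Wed: 11:23 AM–5:50 PM = 6 h 27 min; less 30 min break → 5 h 57 min
Thu: 10:34 AM–4:20 PM = 5 h 46 min; less 10 min break → 5 h 36 min
Fri: 8:59 AM–6:15 PM = 9 h 16 min
Sat: 11:12 AM–3:49 PM = 4 h 37 min; less 30 min break → 4 h 7 min
Sun: 11:12 AM–7:49 PM = 8 h 37 min; less 60 min break → 7 h 37 min
Total: 5 h 57 min + 5 h 36 min + 9 h 16 min + 4 h 7 min + 7 h 37 min = 32 h 33 min.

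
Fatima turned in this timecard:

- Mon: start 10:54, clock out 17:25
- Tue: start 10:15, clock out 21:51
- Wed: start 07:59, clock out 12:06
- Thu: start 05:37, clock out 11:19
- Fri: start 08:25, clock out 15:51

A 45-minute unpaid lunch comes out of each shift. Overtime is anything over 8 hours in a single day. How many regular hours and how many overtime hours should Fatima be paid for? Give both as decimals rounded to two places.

Mon: 10:54–17:25 = 6 h 31 min; less 45 min break → 5 h 46 min
Tue: 10:15–21:51 = 11 h 36 min; less 45 min break → 10 h 51 min
Wed: 07:59–12:06 = 4 h 7 min; less 45 min break → 3 h 22 min
Thu: 05:37–11:19 = 5 h 42 min; less 45 min break → 4 h 57 min
Fri: 08:25–15:51 = 7 h 26 min; less 45 min break → 6 h 41 min
Mon reg 5 h 46 min / OT 0 h 0 min; Tue reg 8 h 0 min / OT 2 h 51 min; Wed reg 3 h 22 min / OT 0 h 0 min; Thu reg 4 h 57 min / OT 0 h 0 min; Fri reg 6 h 41 min / OT 0 h 0 min.
Totals: regular 28 h 46 min, overtime 2 h 51 min.

Regular 28.77 hours, overtime 2.85 hours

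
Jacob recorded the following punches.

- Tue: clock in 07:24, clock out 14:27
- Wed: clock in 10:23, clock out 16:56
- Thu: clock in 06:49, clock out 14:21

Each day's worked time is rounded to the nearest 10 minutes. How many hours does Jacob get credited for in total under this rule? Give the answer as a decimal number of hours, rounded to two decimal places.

Tue: 07:24–14:27 = 7 h 3 min → rounds to 7 h 0 min
Wed: 10:23–16:56 = 6 h 33 min → rounds to 6 h 30 min
Thu: 06:49–14:21 = 7 h 32 min → rounds to 7 h 30 min
Total credited: 21 h 0 min.

21.00 hours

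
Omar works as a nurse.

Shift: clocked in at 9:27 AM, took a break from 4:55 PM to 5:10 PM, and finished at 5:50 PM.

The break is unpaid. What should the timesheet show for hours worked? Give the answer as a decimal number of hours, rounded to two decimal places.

8.13 hours

Shift: 9:27 AM–5:50 PM = 8 h 23 min; less 15 min break → 8 h 8 min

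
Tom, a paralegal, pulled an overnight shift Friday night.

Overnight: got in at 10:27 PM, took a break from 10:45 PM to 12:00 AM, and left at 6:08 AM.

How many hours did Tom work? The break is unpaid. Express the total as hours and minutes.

Overnight: 10:27 PM → midnight = 1 h 33 min; midnight → 6:08 AM = 6 h 8 min; span 7 h 41 min; less 75 min break → 6 h 26 min

6 h 26 min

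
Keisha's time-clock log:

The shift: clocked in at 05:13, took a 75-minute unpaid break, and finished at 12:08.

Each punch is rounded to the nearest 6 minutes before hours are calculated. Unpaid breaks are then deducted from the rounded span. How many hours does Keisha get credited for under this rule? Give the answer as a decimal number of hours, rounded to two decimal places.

5.65 hours

The shift: in 05:13→05:12, out 12:08→12:06; 6 h 54 min − 75 min = 5 h 39 min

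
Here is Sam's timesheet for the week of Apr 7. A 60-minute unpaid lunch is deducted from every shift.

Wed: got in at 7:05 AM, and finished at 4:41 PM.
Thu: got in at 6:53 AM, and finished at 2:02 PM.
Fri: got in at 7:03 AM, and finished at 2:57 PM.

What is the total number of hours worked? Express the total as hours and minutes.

21 h 39 min

Wed: 7:05 AM–4:41 PM = 9 h 36 min; less 60 min break → 8 h 36 min
Thu: 6:53 AM–2:02 PM = 7 h 9 min; less 60 min break → 6 h 9 min
Fri: 7:03 AM–2:57 PM = 7 h 54 min; less 60 min break → 6 h 54 min
Total: 8 h 36 min + 6 h 9 min + 6 h 54 min = 21 h 39 min.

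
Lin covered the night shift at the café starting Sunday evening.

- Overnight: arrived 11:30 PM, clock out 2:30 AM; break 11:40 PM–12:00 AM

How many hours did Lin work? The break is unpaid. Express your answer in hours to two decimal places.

2.67 hours

Overnight: 11:30 PM → midnight = 0 h 30 min; midnight → 2:30 AM = 2 h 30 min; span 3 h 0 min; less 20 min break → 2 h 40 min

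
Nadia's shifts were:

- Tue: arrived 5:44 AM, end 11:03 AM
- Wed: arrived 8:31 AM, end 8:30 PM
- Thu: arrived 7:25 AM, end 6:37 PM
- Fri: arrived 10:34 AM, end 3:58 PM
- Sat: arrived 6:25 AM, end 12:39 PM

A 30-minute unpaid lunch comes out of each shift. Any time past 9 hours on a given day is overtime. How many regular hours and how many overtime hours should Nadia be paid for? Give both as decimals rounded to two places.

Regular 33.45 hours, overtime 4.18 hours

Tue: 5:44 AM–11:03 AM = 5 h 19 min; less 30 min break → 4 h 49 min
Wed: 8:31 AM–8:30 PM = 11 h 59 min; less 30 min break → 11 h 29 min
Thu: 7:25 AM–6:37 PM = 11 h 12 min; less 30 min break → 10 h 42 min
Fri: 10:34 AM–3:58 PM = 5 h 24 min; less 30 min break → 4 h 54 min
Sat: 6:25 AM–12:39 PM = 6 h 14 min; less 30 min break → 5 h 44 min
Tue reg 4 h 49 min / OT 0 h 0 min; Wed reg 9 h 0 min / OT 2 h 29 min; Thu reg 9 h 0 min / OT 1 h 42 min; Fri reg 4 h 54 min / OT 0 h 0 min; Sat reg 5 h 44 min / OT 0 h 0 min.
Totals: regular 33 h 27 min, overtime 4 h 11 min.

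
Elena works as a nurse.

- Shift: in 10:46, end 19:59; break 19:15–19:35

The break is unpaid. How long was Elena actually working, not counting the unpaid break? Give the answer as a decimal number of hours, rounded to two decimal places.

Shift: 10:46–19:59 = 9 h 13 min; less 20 min break → 8 h 53 min

8.88 hours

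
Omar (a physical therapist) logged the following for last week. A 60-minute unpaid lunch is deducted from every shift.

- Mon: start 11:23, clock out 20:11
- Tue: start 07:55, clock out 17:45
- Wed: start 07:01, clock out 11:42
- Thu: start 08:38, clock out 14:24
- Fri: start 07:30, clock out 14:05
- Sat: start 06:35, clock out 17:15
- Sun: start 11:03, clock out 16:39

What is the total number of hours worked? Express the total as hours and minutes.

Mon: 11:23–20:11 = 8 h 48 min; less 60 min break → 7 h 48 min
Tue: 07:55–17:45 = 9 h 50 min; less 60 min break → 8 h 50 min
Wed: 07:01–11:42 = 4 h 41 min; less 60 min break → 3 h 41 min
Thu: 08:38–14:24 = 5 h 46 min; less 60 min break → 4 h 46 min
Fri: 07:30–14:05 = 6 h 35 min; less 60 min break → 5 h 35 min
Sat: 06:35–17:15 = 10 h 40 min; less 60 min break → 9 h 40 min
Sun: 11:03–16:39 = 5 h 36 min; less 60 min break → 4 h 36 min
Total: 7 h 48 min + 8 h 50 min + 3 h 41 min + 4 h 46 min + 5 h 35 min + 9 h 40 min + 4 h 36 min = 44 h 56 min.

44 h 56 min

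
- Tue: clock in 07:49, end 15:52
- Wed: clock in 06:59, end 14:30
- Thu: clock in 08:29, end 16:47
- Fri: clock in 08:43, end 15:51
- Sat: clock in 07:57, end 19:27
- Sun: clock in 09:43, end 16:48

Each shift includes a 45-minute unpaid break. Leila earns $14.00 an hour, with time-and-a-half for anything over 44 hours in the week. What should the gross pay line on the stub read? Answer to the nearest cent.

Tue: 07:49–15:52 = 8 h 3 min; less 45 min break → 7 h 18 min
Wed: 06:59–14:30 = 7 h 31 min; less 45 min break → 6 h 46 min
Thu: 08:29–16:47 = 8 h 18 min; less 45 min break → 7 h 33 min
Fri: 08:43–15:51 = 7 h 8 min; less 45 min break → 6 h 23 min
Sat: 07:57–19:27 = 11 h 30 min; less 45 min break → 10 h 45 min
Sun: 09:43–16:48 = 7 h 5 min; less 45 min break → 6 h 20 min
Total worked: 45 h 5 min = 2705 min.
Regular 44 h 0 min = 2640 min at $14.00/h; overtime 1 h 5 min = 65 min at $21.00/h.
Pay = (2640 × $14.00 + 65 × $21.00) ÷ 60 = $638.75.

$638.75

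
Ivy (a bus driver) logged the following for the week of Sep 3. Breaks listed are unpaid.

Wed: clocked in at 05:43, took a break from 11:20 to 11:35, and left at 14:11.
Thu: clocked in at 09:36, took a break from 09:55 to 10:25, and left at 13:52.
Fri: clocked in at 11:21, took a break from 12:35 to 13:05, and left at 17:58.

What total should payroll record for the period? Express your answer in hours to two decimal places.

18.10 hours

Wed: 05:43–14:11 = 8 h 28 min; less 15 min break → 8 h 13 min
Thu: 09:36–13:52 = 4 h 16 min; less 30 min break → 3 h 46 min
Fri: 11:21–17:58 = 6 h 37 min; less 30 min break → 6 h 7 min
Total: 8 h 13 min + 3 h 46 min + 6 h 7 min = 18 h 6 min.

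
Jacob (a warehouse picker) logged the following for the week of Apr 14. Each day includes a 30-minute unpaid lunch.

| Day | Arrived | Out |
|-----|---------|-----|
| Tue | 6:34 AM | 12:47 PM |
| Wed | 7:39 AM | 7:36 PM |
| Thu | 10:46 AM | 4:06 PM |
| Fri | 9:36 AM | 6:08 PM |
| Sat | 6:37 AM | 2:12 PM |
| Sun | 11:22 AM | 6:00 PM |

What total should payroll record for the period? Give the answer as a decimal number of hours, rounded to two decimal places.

Tue: 6:34 AM–12:47 PM = 6 h 13 min; less 30 min break → 5 h 43 min
Wed: 7:39 AM–7:36 PM = 11 h 57 min; less 30 min break → 11 h 27 min
Thu: 10:46 AM–4:06 PM = 5 h 20 min; less 30 min break → 4 h 50 min
Fri: 9:36 AM–6:08 PM = 8 h 32 min; less 30 min break → 8 h 2 min
Sat: 6:37 AM–2:12 PM = 7 h 35 min; less 30 min break → 7 h 5 min
Sun: 11:22 AM–6:00 PM = 6 h 38 min; less 30 min break → 6 h 8 min
Total: 5 h 43 min + 11 h 27 min + 4 h 50 min + 8 h 2 min + 7 h 5 min + 6 h 8 min = 43 h 15 min.

43.25 hours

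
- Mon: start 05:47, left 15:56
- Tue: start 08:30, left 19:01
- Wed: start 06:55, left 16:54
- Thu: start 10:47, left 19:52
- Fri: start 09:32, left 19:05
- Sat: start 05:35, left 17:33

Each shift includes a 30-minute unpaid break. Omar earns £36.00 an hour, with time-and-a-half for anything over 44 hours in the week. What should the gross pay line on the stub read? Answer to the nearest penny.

£2353.50

Mon: 05:47–15:56 = 10 h 9 min; less 30 min break → 9 h 39 min
Tue: 08:30–19:01 = 10 h 31 min; less 30 min break → 10 h 1 min
Wed: 06:55–16:54 = 9 h 59 min; less 30 min break → 9 h 29 min
Thu: 10:47–19:52 = 9 h 5 min; less 30 min break → 8 h 35 min
Fri: 09:32–19:05 = 9 h 33 min; less 30 min break → 9 h 3 min
Sat: 05:35–17:33 = 11 h 58 min; less 30 min break → 11 h 28 min
Total worked: 58 h 15 min = 3495 min.
Regular 44 h 0 min = 2640 min at £36.00/h; overtime 14 h 15 min = 855 min at £54.00/h.
Pay = (2640 × £36.00 + 855 × £54.00) ÷ 60 = £2353.50.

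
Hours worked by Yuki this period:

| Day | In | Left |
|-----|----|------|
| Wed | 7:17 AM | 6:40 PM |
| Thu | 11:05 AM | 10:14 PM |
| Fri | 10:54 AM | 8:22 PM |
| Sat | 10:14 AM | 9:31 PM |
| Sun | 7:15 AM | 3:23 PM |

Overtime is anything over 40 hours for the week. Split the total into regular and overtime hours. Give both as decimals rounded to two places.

Regular 40.00 hours, overtime 11.42 hours

Wed: 7:17 AM–6:40 PM = 11 h 23 min
Thu: 11:05 AM–10:14 PM = 11 h 9 min
Fri: 10:54 AM–8:22 PM = 9 h 28 min
Sat: 10:14 AM–9:31 PM = 11 h 17 min
Sun: 7:15 AM–3:23 PM = 8 h 8 min
Total worked: 51 h 25 min = 51.42 h.
Threshold 40 h → overtime 11 h 25 min, regular 40 h 0 min.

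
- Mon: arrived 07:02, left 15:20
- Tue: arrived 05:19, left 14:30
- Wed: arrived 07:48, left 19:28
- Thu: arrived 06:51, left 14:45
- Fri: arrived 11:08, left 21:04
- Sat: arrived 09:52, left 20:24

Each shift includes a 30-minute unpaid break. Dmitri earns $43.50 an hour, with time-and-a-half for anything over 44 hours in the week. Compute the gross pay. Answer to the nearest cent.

$2600.21

Mon: 07:02–15:20 = 8 h 18 min; less 30 min break → 7 h 48 min
Tue: 05:19–14:30 = 9 h 11 min; less 30 min break → 8 h 41 min
Wed: 07:48–19:28 = 11 h 40 min; less 30 min break → 11 h 10 min
Thu: 06:51–14:45 = 7 h 54 min; less 30 min break → 7 h 24 min
Fri: 11:08–21:04 = 9 h 56 min; less 30 min break → 9 h 26 min
Sat: 09:52–20:24 = 10 h 32 min; less 30 min break → 10 h 2 min
Total worked: 54 h 31 min = 3271 min.
Regular 44 h 0 min = 2640 min at $43.50/h; overtime 10 h 31 min = 631 min at $65.25/h.
Pay = (2640 × $43.50 + 631 × $65.25) ÷ 60 = $2600.21.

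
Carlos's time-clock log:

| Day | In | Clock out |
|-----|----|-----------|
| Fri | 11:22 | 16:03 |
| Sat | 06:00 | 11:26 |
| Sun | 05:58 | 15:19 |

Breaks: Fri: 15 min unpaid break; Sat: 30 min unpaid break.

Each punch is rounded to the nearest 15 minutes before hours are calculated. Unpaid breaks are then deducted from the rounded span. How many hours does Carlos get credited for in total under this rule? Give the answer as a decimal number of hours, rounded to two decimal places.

Fri: in 11:22→11:15, out 16:03→16:00; 4 h 45 min − 15 min = 4 h 30 min
Sat: in 06:00→06:00, out 11:26→11:30; 5 h 30 min − 30 min = 5 h 0 min
Sun: in 05:58→06:00, out 15:19→15:15; 9 h 15 min
Total credited: 18 h 45 min.

18.75 hours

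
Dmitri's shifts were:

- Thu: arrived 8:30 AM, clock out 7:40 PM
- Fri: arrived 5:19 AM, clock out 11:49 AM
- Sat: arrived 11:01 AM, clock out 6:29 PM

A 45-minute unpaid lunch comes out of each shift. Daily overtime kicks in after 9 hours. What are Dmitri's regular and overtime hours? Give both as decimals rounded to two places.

Thu: 8:30 AM–7:40 PM = 11 h 10 min; less 45 min break → 10 h 25 min
Fri: 5:19 AM–11:49 AM = 6 h 30 min; less 45 min break → 5 h 45 min
Sat: 11:01 AM–6:29 PM = 7 h 28 min; less 45 min break → 6 h 43 min
Thu reg 9 h 0 min / OT 1 h 25 min; Fri reg 5 h 45 min / OT 0 h 0 min; Sat reg 6 h 43 min / OT 0 h 0 min.
Totals: regular 21 h 28 min, overtime 1 h 25 min.

Regular 21.47 hours, overtime 1.42 hours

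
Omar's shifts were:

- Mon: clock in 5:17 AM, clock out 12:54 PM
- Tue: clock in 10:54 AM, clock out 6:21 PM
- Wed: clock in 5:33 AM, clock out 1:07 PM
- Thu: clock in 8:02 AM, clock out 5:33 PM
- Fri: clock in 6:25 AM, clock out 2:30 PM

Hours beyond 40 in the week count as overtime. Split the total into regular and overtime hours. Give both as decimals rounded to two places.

Mon: 5:17 AM–12:54 PM = 7 h 37 min
Tue: 10:54 AM–6:21 PM = 7 h 27 min
Wed: 5:33 AM–1:07 PM = 7 h 34 min
Thu: 8:02 AM–5:33 PM = 9 h 31 min
Fri: 6:25 AM–2:30 PM = 8 h 5 min
Total worked: 40 h 14 min = 40.23 h.
Threshold 40 h → overtime 0 h 14 min, regular 40 h 0 min.

Regular 40.00 hours, overtime 0.23 hours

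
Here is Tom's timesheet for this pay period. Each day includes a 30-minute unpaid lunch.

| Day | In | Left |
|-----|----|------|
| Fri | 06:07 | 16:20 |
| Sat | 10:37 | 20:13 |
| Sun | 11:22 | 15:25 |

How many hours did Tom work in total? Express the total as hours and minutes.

Fri: 06:07–16:20 = 10 h 13 min; less 30 min break → 9 h 43 min
Sat: 10:37–20:13 = 9 h 36 min; less 30 min break → 9 h 6 min
Sun: 11:22–15:25 = 4 h 3 min; less 30 min break → 3 h 33 min
Total: 9 h 43 min + 9 h 6 min + 3 h 33 min = 22 h 22 min.

22 h 22 min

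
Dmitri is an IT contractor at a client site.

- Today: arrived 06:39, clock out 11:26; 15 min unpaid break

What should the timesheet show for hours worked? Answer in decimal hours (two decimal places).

Today: 06:39–11:26 = 4 h 47 min; less 15 min break → 4 h 32 min

4.53 hours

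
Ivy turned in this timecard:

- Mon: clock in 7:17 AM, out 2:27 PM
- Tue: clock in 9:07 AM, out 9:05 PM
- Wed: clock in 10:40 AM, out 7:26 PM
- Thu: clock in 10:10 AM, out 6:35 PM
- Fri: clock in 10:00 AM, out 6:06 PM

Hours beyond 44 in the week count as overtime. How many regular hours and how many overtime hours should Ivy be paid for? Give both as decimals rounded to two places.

Regular 44.00 hours, overtime 0.42 hours

Mon: 7:17 AM–2:27 PM = 7 h 10 min
Tue: 9:07 AM–9:05 PM = 11 h 58 min
Wed: 10:40 AM–7:26 PM = 8 h 46 min
Thu: 10:10 AM–6:35 PM = 8 h 25 min
Fri: 10:00 AM–6:06 PM = 8 h 6 min
Total worked: 44 h 25 min = 44.42 h.
Threshold 44 h → overtime 0 h 25 min, regular 44 h 0 min.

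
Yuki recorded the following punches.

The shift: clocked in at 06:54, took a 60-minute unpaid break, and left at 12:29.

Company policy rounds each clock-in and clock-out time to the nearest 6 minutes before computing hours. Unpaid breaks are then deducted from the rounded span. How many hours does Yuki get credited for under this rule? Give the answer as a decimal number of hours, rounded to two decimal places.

The shift: in 06:54→06:54, out 12:29→12:30; 5 h 36 min − 60 min = 4 h 36 min

4.60 hours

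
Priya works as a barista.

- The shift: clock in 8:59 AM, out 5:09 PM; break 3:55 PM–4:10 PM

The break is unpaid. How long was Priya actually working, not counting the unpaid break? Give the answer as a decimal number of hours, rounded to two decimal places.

7.92 hours

The shift: 8:59 AM–5:09 PM = 8 h 10 min; less 15 min break → 7 h 55 min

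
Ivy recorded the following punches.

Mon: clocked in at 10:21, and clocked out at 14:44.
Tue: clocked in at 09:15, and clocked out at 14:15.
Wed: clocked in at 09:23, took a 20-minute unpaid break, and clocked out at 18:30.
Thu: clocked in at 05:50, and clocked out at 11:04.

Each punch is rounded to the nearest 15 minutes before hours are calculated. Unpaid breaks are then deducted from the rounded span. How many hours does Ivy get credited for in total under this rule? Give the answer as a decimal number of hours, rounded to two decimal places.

23.42 hours

Mon: in 10:21→10:15, out 14:44→14:45; 4 h 30 min
Tue: in 09:15→09:15, out 14:15→14:15; 5 h 0 min
Wed: in 09:23→09:30, out 18:30→18:30; 9 h 0 min − 20 min = 8 h 40 min
Thu: in 05:50→05:45, out 11:04→11:00; 5 h 15 min
Total credited: 23 h 25 min.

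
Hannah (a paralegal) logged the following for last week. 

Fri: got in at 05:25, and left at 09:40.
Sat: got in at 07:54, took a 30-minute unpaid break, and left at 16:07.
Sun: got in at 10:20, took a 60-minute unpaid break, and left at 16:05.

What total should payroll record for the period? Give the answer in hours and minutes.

Fri: 05:25–09:40 = 4 h 15 min
Sat: 07:54–16:07 = 8 h 13 min; less 30 min break → 7 h 43 min
Sun: 10:20–16:05 = 5 h 45 min; less 60 min break → 4 h 45 min
Total: 4 h 15 min + 7 h 43 min + 4 h 45 min = 16 h 43 min.

16 h 43 min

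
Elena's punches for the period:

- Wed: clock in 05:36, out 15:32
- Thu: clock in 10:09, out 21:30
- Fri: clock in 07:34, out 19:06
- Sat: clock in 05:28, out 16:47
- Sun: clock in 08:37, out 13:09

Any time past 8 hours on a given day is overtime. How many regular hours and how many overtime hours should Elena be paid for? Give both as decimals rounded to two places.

Wed: 05:36–15:32 = 9 h 56 min
Thu: 10:09–21:30 = 11 h 21 min
Fri: 07:34–19:06 = 11 h 32 min
Sat: 05:28–16:47 = 11 h 19 min
Sun: 08:37–13:09 = 4 h 32 min
Wed reg 8 h 0 min / OT 1 h 56 min; Thu reg 8 h 0 min / OT 3 h 21 min; Fri reg 8 h 0 min / OT 3 h 32 min; Sat reg 8 h 0 min / OT 3 h 19 min; Sun reg 4 h 32 min / OT 0 h 0 min.
Totals: regular 36 h 32 min, overtime 12 h 8 min.

Regular 36.53 hours, overtime 12.13 hours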